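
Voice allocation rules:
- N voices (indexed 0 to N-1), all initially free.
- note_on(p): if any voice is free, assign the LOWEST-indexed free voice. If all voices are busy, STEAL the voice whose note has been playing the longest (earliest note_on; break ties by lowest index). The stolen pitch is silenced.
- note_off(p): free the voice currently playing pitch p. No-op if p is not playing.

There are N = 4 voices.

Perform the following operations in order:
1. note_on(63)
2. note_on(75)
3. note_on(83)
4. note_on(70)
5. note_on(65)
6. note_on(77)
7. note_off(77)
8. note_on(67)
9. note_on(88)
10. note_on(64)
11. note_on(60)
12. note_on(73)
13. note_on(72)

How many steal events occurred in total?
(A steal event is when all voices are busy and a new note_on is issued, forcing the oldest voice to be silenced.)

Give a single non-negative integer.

Answer: 7

Derivation:
Op 1: note_on(63): voice 0 is free -> assigned | voices=[63 - - -]
Op 2: note_on(75): voice 1 is free -> assigned | voices=[63 75 - -]
Op 3: note_on(83): voice 2 is free -> assigned | voices=[63 75 83 -]
Op 4: note_on(70): voice 3 is free -> assigned | voices=[63 75 83 70]
Op 5: note_on(65): all voices busy, STEAL voice 0 (pitch 63, oldest) -> assign | voices=[65 75 83 70]
Op 6: note_on(77): all voices busy, STEAL voice 1 (pitch 75, oldest) -> assign | voices=[65 77 83 70]
Op 7: note_off(77): free voice 1 | voices=[65 - 83 70]
Op 8: note_on(67): voice 1 is free -> assigned | voices=[65 67 83 70]
Op 9: note_on(88): all voices busy, STEAL voice 2 (pitch 83, oldest) -> assign | voices=[65 67 88 70]
Op 10: note_on(64): all voices busy, STEAL voice 3 (pitch 70, oldest) -> assign | voices=[65 67 88 64]
Op 11: note_on(60): all voices busy, STEAL voice 0 (pitch 65, oldest) -> assign | voices=[60 67 88 64]
Op 12: note_on(73): all voices busy, STEAL voice 1 (pitch 67, oldest) -> assign | voices=[60 73 88 64]
Op 13: note_on(72): all voices busy, STEAL voice 2 (pitch 88, oldest) -> assign | voices=[60 73 72 64]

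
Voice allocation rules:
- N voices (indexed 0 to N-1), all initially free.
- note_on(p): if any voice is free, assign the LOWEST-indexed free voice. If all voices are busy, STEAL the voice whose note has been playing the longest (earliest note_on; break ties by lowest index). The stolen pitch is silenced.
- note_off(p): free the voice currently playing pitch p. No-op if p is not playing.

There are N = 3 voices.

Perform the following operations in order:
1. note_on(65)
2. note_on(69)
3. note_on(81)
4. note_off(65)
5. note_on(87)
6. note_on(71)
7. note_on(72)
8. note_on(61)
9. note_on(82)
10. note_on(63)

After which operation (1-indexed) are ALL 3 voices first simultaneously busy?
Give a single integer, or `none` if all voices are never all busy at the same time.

Op 1: note_on(65): voice 0 is free -> assigned | voices=[65 - -]
Op 2: note_on(69): voice 1 is free -> assigned | voices=[65 69 -]
Op 3: note_on(81): voice 2 is free -> assigned | voices=[65 69 81]
Op 4: note_off(65): free voice 0 | voices=[- 69 81]
Op 5: note_on(87): voice 0 is free -> assigned | voices=[87 69 81]
Op 6: note_on(71): all voices busy, STEAL voice 1 (pitch 69, oldest) -> assign | voices=[87 71 81]
Op 7: note_on(72): all voices busy, STEAL voice 2 (pitch 81, oldest) -> assign | voices=[87 71 72]
Op 8: note_on(61): all voices busy, STEAL voice 0 (pitch 87, oldest) -> assign | voices=[61 71 72]
Op 9: note_on(82): all voices busy, STEAL voice 1 (pitch 71, oldest) -> assign | voices=[61 82 72]
Op 10: note_on(63): all voices busy, STEAL voice 2 (pitch 72, oldest) -> assign | voices=[61 82 63]

Answer: 3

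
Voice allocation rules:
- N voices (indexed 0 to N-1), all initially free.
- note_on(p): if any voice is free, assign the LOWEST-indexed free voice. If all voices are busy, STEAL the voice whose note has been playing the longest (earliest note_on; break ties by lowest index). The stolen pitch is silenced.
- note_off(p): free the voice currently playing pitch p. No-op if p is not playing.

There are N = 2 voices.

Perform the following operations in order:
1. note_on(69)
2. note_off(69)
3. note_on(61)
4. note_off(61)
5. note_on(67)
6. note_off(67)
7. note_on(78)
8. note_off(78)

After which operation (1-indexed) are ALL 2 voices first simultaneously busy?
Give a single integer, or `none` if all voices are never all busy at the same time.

Answer: none

Derivation:
Op 1: note_on(69): voice 0 is free -> assigned | voices=[69 -]
Op 2: note_off(69): free voice 0 | voices=[- -]
Op 3: note_on(61): voice 0 is free -> assigned | voices=[61 -]
Op 4: note_off(61): free voice 0 | voices=[- -]
Op 5: note_on(67): voice 0 is free -> assigned | voices=[67 -]
Op 6: note_off(67): free voice 0 | voices=[- -]
Op 7: note_on(78): voice 0 is free -> assigned | voices=[78 -]
Op 8: note_off(78): free voice 0 | voices=[- -]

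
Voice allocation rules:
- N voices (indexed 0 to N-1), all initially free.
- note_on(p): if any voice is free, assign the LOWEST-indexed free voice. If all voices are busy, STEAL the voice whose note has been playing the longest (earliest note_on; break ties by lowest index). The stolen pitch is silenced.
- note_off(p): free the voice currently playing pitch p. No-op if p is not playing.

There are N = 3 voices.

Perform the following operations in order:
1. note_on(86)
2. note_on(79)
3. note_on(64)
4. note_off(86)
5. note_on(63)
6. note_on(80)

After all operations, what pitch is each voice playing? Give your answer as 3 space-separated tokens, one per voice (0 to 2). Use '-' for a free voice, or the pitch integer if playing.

Answer: 63 80 64

Derivation:
Op 1: note_on(86): voice 0 is free -> assigned | voices=[86 - -]
Op 2: note_on(79): voice 1 is free -> assigned | voices=[86 79 -]
Op 3: note_on(64): voice 2 is free -> assigned | voices=[86 79 64]
Op 4: note_off(86): free voice 0 | voices=[- 79 64]
Op 5: note_on(63): voice 0 is free -> assigned | voices=[63 79 64]
Op 6: note_on(80): all voices busy, STEAL voice 1 (pitch 79, oldest) -> assign | voices=[63 80 64]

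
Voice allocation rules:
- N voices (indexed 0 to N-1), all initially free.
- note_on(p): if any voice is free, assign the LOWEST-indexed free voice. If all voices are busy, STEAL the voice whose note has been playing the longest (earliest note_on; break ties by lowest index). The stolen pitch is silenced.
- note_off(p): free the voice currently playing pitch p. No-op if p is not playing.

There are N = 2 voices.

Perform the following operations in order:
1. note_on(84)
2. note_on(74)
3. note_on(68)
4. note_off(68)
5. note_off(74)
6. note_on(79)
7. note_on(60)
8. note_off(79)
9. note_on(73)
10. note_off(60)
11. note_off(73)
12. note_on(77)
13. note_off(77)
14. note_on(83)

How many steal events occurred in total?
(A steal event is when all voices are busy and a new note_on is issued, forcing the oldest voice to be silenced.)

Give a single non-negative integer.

Op 1: note_on(84): voice 0 is free -> assigned | voices=[84 -]
Op 2: note_on(74): voice 1 is free -> assigned | voices=[84 74]
Op 3: note_on(68): all voices busy, STEAL voice 0 (pitch 84, oldest) -> assign | voices=[68 74]
Op 4: note_off(68): free voice 0 | voices=[- 74]
Op 5: note_off(74): free voice 1 | voices=[- -]
Op 6: note_on(79): voice 0 is free -> assigned | voices=[79 -]
Op 7: note_on(60): voice 1 is free -> assigned | voices=[79 60]
Op 8: note_off(79): free voice 0 | voices=[- 60]
Op 9: note_on(73): voice 0 is free -> assigned | voices=[73 60]
Op 10: note_off(60): free voice 1 | voices=[73 -]
Op 11: note_off(73): free voice 0 | voices=[- -]
Op 12: note_on(77): voice 0 is free -> assigned | voices=[77 -]
Op 13: note_off(77): free voice 0 | voices=[- -]
Op 14: note_on(83): voice 0 is free -> assigned | voices=[83 -]

Answer: 1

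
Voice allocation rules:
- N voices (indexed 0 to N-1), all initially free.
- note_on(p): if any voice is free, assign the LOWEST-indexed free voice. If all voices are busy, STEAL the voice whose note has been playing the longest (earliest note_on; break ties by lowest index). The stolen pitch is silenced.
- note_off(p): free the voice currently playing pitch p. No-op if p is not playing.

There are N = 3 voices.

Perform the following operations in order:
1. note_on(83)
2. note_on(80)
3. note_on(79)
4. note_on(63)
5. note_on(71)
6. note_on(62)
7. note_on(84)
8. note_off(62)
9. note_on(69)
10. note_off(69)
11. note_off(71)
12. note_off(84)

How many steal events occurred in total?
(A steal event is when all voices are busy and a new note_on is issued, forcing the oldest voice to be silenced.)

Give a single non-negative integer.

Answer: 4

Derivation:
Op 1: note_on(83): voice 0 is free -> assigned | voices=[83 - -]
Op 2: note_on(80): voice 1 is free -> assigned | voices=[83 80 -]
Op 3: note_on(79): voice 2 is free -> assigned | voices=[83 80 79]
Op 4: note_on(63): all voices busy, STEAL voice 0 (pitch 83, oldest) -> assign | voices=[63 80 79]
Op 5: note_on(71): all voices busy, STEAL voice 1 (pitch 80, oldest) -> assign | voices=[63 71 79]
Op 6: note_on(62): all voices busy, STEAL voice 2 (pitch 79, oldest) -> assign | voices=[63 71 62]
Op 7: note_on(84): all voices busy, STEAL voice 0 (pitch 63, oldest) -> assign | voices=[84 71 62]
Op 8: note_off(62): free voice 2 | voices=[84 71 -]
Op 9: note_on(69): voice 2 is free -> assigned | voices=[84 71 69]
Op 10: note_off(69): free voice 2 | voices=[84 71 -]
Op 11: note_off(71): free voice 1 | voices=[84 - -]
Op 12: note_off(84): free voice 0 | voices=[- - -]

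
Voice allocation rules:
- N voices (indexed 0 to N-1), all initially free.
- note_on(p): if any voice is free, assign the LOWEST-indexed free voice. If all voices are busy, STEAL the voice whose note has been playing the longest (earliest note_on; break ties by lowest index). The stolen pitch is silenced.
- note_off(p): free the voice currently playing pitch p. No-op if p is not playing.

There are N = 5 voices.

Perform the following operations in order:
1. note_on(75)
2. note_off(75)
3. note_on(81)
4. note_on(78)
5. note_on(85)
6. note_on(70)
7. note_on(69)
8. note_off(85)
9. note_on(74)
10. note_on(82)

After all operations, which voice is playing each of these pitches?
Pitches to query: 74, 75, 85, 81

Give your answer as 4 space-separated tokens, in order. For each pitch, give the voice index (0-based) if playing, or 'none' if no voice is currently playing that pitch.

Op 1: note_on(75): voice 0 is free -> assigned | voices=[75 - - - -]
Op 2: note_off(75): free voice 0 | voices=[- - - - -]
Op 3: note_on(81): voice 0 is free -> assigned | voices=[81 - - - -]
Op 4: note_on(78): voice 1 is free -> assigned | voices=[81 78 - - -]
Op 5: note_on(85): voice 2 is free -> assigned | voices=[81 78 85 - -]
Op 6: note_on(70): voice 3 is free -> assigned | voices=[81 78 85 70 -]
Op 7: note_on(69): voice 4 is free -> assigned | voices=[81 78 85 70 69]
Op 8: note_off(85): free voice 2 | voices=[81 78 - 70 69]
Op 9: note_on(74): voice 2 is free -> assigned | voices=[81 78 74 70 69]
Op 10: note_on(82): all voices busy, STEAL voice 0 (pitch 81, oldest) -> assign | voices=[82 78 74 70 69]

Answer: 2 none none none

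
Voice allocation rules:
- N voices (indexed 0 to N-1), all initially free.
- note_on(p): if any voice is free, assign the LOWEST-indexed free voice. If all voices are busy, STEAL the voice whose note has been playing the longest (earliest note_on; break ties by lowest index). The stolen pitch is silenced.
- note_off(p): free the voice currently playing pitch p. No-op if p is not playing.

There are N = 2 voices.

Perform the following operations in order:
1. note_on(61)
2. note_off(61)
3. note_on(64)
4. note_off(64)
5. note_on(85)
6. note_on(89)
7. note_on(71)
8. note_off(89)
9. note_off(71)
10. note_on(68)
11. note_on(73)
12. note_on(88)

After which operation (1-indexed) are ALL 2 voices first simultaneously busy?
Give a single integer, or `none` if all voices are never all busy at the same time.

Op 1: note_on(61): voice 0 is free -> assigned | voices=[61 -]
Op 2: note_off(61): free voice 0 | voices=[- -]
Op 3: note_on(64): voice 0 is free -> assigned | voices=[64 -]
Op 4: note_off(64): free voice 0 | voices=[- -]
Op 5: note_on(85): voice 0 is free -> assigned | voices=[85 -]
Op 6: note_on(89): voice 1 is free -> assigned | voices=[85 89]
Op 7: note_on(71): all voices busy, STEAL voice 0 (pitch 85, oldest) -> assign | voices=[71 89]
Op 8: note_off(89): free voice 1 | voices=[71 -]
Op 9: note_off(71): free voice 0 | voices=[- -]
Op 10: note_on(68): voice 0 is free -> assigned | voices=[68 -]
Op 11: note_on(73): voice 1 is free -> assigned | voices=[68 73]
Op 12: note_on(88): all voices busy, STEAL voice 0 (pitch 68, oldest) -> assign | voices=[88 73]

Answer: 6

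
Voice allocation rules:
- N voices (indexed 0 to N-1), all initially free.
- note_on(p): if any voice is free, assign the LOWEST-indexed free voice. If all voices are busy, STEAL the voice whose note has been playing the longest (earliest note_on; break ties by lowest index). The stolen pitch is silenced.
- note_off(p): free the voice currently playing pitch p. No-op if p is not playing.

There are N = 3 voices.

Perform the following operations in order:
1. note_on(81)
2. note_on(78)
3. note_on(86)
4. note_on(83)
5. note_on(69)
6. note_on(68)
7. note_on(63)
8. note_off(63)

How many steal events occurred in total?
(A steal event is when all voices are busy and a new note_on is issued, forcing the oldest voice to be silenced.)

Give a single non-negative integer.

Op 1: note_on(81): voice 0 is free -> assigned | voices=[81 - -]
Op 2: note_on(78): voice 1 is free -> assigned | voices=[81 78 -]
Op 3: note_on(86): voice 2 is free -> assigned | voices=[81 78 86]
Op 4: note_on(83): all voices busy, STEAL voice 0 (pitch 81, oldest) -> assign | voices=[83 78 86]
Op 5: note_on(69): all voices busy, STEAL voice 1 (pitch 78, oldest) -> assign | voices=[83 69 86]
Op 6: note_on(68): all voices busy, STEAL voice 2 (pitch 86, oldest) -> assign | voices=[83 69 68]
Op 7: note_on(63): all voices busy, STEAL voice 0 (pitch 83, oldest) -> assign | voices=[63 69 68]
Op 8: note_off(63): free voice 0 | voices=[- 69 68]

Answer: 4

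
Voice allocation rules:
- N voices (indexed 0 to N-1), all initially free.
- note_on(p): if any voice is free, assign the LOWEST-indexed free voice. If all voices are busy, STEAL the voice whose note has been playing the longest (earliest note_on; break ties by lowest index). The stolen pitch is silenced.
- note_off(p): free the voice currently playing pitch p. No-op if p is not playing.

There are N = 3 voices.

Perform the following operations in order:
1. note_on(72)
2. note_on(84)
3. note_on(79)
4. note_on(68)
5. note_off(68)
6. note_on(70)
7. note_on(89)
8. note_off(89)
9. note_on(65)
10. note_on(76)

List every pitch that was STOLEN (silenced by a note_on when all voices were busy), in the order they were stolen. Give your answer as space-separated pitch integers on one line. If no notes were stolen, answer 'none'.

Op 1: note_on(72): voice 0 is free -> assigned | voices=[72 - -]
Op 2: note_on(84): voice 1 is free -> assigned | voices=[72 84 -]
Op 3: note_on(79): voice 2 is free -> assigned | voices=[72 84 79]
Op 4: note_on(68): all voices busy, STEAL voice 0 (pitch 72, oldest) -> assign | voices=[68 84 79]
Op 5: note_off(68): free voice 0 | voices=[- 84 79]
Op 6: note_on(70): voice 0 is free -> assigned | voices=[70 84 79]
Op 7: note_on(89): all voices busy, STEAL voice 1 (pitch 84, oldest) -> assign | voices=[70 89 79]
Op 8: note_off(89): free voice 1 | voices=[70 - 79]
Op 9: note_on(65): voice 1 is free -> assigned | voices=[70 65 79]
Op 10: note_on(76): all voices busy, STEAL voice 2 (pitch 79, oldest) -> assign | voices=[70 65 76]

Answer: 72 84 79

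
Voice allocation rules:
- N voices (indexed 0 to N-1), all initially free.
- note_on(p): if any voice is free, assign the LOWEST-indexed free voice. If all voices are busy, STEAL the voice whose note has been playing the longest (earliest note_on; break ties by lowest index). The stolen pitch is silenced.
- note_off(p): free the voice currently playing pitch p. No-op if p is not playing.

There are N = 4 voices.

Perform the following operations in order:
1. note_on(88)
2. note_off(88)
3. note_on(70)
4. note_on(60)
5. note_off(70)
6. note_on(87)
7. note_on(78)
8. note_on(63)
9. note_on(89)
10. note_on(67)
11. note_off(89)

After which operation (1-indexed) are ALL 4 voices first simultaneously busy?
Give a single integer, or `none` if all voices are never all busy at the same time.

Op 1: note_on(88): voice 0 is free -> assigned | voices=[88 - - -]
Op 2: note_off(88): free voice 0 | voices=[- - - -]
Op 3: note_on(70): voice 0 is free -> assigned | voices=[70 - - -]
Op 4: note_on(60): voice 1 is free -> assigned | voices=[70 60 - -]
Op 5: note_off(70): free voice 0 | voices=[- 60 - -]
Op 6: note_on(87): voice 0 is free -> assigned | voices=[87 60 - -]
Op 7: note_on(78): voice 2 is free -> assigned | voices=[87 60 78 -]
Op 8: note_on(63): voice 3 is free -> assigned | voices=[87 60 78 63]
Op 9: note_on(89): all voices busy, STEAL voice 1 (pitch 60, oldest) -> assign | voices=[87 89 78 63]
Op 10: note_on(67): all voices busy, STEAL voice 0 (pitch 87, oldest) -> assign | voices=[67 89 78 63]
Op 11: note_off(89): free voice 1 | voices=[67 - 78 63]

Answer: 8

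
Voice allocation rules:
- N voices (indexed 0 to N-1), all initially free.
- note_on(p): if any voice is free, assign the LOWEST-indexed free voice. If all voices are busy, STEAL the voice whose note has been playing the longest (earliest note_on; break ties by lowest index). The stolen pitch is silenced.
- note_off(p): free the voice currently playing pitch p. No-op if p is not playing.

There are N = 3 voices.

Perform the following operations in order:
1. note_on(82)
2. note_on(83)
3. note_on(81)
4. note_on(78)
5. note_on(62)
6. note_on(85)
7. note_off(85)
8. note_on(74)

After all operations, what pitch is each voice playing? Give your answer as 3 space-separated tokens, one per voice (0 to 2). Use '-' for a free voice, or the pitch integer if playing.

Answer: 78 62 74

Derivation:
Op 1: note_on(82): voice 0 is free -> assigned | voices=[82 - -]
Op 2: note_on(83): voice 1 is free -> assigned | voices=[82 83 -]
Op 3: note_on(81): voice 2 is free -> assigned | voices=[82 83 81]
Op 4: note_on(78): all voices busy, STEAL voice 0 (pitch 82, oldest) -> assign | voices=[78 83 81]
Op 5: note_on(62): all voices busy, STEAL voice 1 (pitch 83, oldest) -> assign | voices=[78 62 81]
Op 6: note_on(85): all voices busy, STEAL voice 2 (pitch 81, oldest) -> assign | voices=[78 62 85]
Op 7: note_off(85): free voice 2 | voices=[78 62 -]
Op 8: note_on(74): voice 2 is free -> assigned | voices=[78 62 74]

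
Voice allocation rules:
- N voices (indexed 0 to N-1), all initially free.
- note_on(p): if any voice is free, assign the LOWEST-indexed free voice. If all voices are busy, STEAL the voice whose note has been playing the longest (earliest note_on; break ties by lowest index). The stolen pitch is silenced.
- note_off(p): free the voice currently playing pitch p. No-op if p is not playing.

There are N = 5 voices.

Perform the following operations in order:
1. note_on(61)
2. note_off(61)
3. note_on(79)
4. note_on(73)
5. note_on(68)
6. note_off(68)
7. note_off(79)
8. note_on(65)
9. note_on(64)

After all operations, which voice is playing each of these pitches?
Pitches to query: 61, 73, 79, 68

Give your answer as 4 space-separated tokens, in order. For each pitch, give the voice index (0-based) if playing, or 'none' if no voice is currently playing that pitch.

Op 1: note_on(61): voice 0 is free -> assigned | voices=[61 - - - -]
Op 2: note_off(61): free voice 0 | voices=[- - - - -]
Op 3: note_on(79): voice 0 is free -> assigned | voices=[79 - - - -]
Op 4: note_on(73): voice 1 is free -> assigned | voices=[79 73 - - -]
Op 5: note_on(68): voice 2 is free -> assigned | voices=[79 73 68 - -]
Op 6: note_off(68): free voice 2 | voices=[79 73 - - -]
Op 7: note_off(79): free voice 0 | voices=[- 73 - - -]
Op 8: note_on(65): voice 0 is free -> assigned | voices=[65 73 - - -]
Op 9: note_on(64): voice 2 is free -> assigned | voices=[65 73 64 - -]

Answer: none 1 none none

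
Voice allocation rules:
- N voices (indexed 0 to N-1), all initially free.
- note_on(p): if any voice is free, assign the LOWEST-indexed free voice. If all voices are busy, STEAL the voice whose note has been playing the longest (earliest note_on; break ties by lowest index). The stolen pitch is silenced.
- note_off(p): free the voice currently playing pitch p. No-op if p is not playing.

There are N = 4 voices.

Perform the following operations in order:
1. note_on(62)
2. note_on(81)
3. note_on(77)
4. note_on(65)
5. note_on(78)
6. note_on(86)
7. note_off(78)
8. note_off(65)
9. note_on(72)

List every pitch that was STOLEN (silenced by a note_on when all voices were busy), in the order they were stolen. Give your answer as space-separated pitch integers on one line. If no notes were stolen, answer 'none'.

Answer: 62 81

Derivation:
Op 1: note_on(62): voice 0 is free -> assigned | voices=[62 - - -]
Op 2: note_on(81): voice 1 is free -> assigned | voices=[62 81 - -]
Op 3: note_on(77): voice 2 is free -> assigned | voices=[62 81 77 -]
Op 4: note_on(65): voice 3 is free -> assigned | voices=[62 81 77 65]
Op 5: note_on(78): all voices busy, STEAL voice 0 (pitch 62, oldest) -> assign | voices=[78 81 77 65]
Op 6: note_on(86): all voices busy, STEAL voice 1 (pitch 81, oldest) -> assign | voices=[78 86 77 65]
Op 7: note_off(78): free voice 0 | voices=[- 86 77 65]
Op 8: note_off(65): free voice 3 | voices=[- 86 77 -]
Op 9: note_on(72): voice 0 is free -> assigned | voices=[72 86 77 -]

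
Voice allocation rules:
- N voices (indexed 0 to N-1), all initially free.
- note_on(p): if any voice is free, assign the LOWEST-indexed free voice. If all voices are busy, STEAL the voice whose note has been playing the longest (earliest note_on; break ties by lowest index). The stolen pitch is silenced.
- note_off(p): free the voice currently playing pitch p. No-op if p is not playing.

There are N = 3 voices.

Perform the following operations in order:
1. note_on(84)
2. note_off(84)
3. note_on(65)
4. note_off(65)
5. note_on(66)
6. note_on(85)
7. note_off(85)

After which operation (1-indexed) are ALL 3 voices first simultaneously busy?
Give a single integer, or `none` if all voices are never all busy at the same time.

Answer: none

Derivation:
Op 1: note_on(84): voice 0 is free -> assigned | voices=[84 - -]
Op 2: note_off(84): free voice 0 | voices=[- - -]
Op 3: note_on(65): voice 0 is free -> assigned | voices=[65 - -]
Op 4: note_off(65): free voice 0 | voices=[- - -]
Op 5: note_on(66): voice 0 is free -> assigned | voices=[66 - -]
Op 6: note_on(85): voice 1 is free -> assigned | voices=[66 85 -]
Op 7: note_off(85): free voice 1 | voices=[66 - -]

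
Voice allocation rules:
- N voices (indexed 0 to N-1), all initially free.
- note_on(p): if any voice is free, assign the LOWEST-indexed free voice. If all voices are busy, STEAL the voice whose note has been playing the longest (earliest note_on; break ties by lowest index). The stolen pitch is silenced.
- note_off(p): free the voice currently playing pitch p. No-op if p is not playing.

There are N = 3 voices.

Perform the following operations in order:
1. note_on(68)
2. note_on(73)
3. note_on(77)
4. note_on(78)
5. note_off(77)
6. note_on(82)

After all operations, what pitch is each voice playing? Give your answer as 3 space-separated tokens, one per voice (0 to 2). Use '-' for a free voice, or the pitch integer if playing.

Op 1: note_on(68): voice 0 is free -> assigned | voices=[68 - -]
Op 2: note_on(73): voice 1 is free -> assigned | voices=[68 73 -]
Op 3: note_on(77): voice 2 is free -> assigned | voices=[68 73 77]
Op 4: note_on(78): all voices busy, STEAL voice 0 (pitch 68, oldest) -> assign | voices=[78 73 77]
Op 5: note_off(77): free voice 2 | voices=[78 73 -]
Op 6: note_on(82): voice 2 is free -> assigned | voices=[78 73 82]

Answer: 78 73 82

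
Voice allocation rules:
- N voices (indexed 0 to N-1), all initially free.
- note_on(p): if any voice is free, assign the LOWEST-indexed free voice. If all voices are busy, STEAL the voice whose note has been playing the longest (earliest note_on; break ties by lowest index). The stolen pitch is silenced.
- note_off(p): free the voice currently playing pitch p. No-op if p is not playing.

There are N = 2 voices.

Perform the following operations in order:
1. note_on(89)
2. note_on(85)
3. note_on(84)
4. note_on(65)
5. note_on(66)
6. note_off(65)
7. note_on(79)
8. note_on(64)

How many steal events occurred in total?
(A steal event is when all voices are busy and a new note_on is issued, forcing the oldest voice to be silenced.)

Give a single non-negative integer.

Answer: 4

Derivation:
Op 1: note_on(89): voice 0 is free -> assigned | voices=[89 -]
Op 2: note_on(85): voice 1 is free -> assigned | voices=[89 85]
Op 3: note_on(84): all voices busy, STEAL voice 0 (pitch 89, oldest) -> assign | voices=[84 85]
Op 4: note_on(65): all voices busy, STEAL voice 1 (pitch 85, oldest) -> assign | voices=[84 65]
Op 5: note_on(66): all voices busy, STEAL voice 0 (pitch 84, oldest) -> assign | voices=[66 65]
Op 6: note_off(65): free voice 1 | voices=[66 -]
Op 7: note_on(79): voice 1 is free -> assigned | voices=[66 79]
Op 8: note_on(64): all voices busy, STEAL voice 0 (pitch 66, oldest) -> assign | voices=[64 79]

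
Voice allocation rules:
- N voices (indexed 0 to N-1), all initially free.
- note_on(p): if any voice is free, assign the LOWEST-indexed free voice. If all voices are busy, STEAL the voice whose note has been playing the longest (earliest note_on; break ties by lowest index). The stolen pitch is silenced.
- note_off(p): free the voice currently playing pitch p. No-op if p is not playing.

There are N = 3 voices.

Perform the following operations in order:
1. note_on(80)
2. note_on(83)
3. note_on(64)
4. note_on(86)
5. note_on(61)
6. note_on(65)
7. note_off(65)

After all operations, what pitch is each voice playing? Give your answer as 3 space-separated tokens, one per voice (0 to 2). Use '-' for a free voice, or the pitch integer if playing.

Op 1: note_on(80): voice 0 is free -> assigned | voices=[80 - -]
Op 2: note_on(83): voice 1 is free -> assigned | voices=[80 83 -]
Op 3: note_on(64): voice 2 is free -> assigned | voices=[80 83 64]
Op 4: note_on(86): all voices busy, STEAL voice 0 (pitch 80, oldest) -> assign | voices=[86 83 64]
Op 5: note_on(61): all voices busy, STEAL voice 1 (pitch 83, oldest) -> assign | voices=[86 61 64]
Op 6: note_on(65): all voices busy, STEAL voice 2 (pitch 64, oldest) -> assign | voices=[86 61 65]
Op 7: note_off(65): free voice 2 | voices=[86 61 -]

Answer: 86 61 -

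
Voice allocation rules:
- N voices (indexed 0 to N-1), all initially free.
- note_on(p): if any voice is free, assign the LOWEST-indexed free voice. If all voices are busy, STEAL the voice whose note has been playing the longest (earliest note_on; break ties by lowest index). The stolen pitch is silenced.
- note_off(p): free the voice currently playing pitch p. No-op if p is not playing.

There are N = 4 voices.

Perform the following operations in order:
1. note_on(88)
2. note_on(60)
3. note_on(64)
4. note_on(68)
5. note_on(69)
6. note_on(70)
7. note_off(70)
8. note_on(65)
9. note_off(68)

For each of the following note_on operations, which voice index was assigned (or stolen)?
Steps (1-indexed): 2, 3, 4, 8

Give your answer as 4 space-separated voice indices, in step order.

Op 1: note_on(88): voice 0 is free -> assigned | voices=[88 - - -]
Op 2: note_on(60): voice 1 is free -> assigned | voices=[88 60 - -]
Op 3: note_on(64): voice 2 is free -> assigned | voices=[88 60 64 -]
Op 4: note_on(68): voice 3 is free -> assigned | voices=[88 60 64 68]
Op 5: note_on(69): all voices busy, STEAL voice 0 (pitch 88, oldest) -> assign | voices=[69 60 64 68]
Op 6: note_on(70): all voices busy, STEAL voice 1 (pitch 60, oldest) -> assign | voices=[69 70 64 68]
Op 7: note_off(70): free voice 1 | voices=[69 - 64 68]
Op 8: note_on(65): voice 1 is free -> assigned | voices=[69 65 64 68]
Op 9: note_off(68): free voice 3 | voices=[69 65 64 -]

Answer: 1 2 3 1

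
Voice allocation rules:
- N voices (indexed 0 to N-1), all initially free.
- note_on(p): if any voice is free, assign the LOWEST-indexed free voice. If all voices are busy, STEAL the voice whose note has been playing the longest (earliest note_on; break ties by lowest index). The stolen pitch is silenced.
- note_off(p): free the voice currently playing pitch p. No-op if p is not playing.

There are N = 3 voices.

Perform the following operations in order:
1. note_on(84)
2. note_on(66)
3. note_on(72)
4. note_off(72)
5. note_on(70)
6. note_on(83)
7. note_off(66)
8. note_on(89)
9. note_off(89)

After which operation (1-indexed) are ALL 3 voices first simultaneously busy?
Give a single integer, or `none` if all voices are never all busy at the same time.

Answer: 3

Derivation:
Op 1: note_on(84): voice 0 is free -> assigned | voices=[84 - -]
Op 2: note_on(66): voice 1 is free -> assigned | voices=[84 66 -]
Op 3: note_on(72): voice 2 is free -> assigned | voices=[84 66 72]
Op 4: note_off(72): free voice 2 | voices=[84 66 -]
Op 5: note_on(70): voice 2 is free -> assigned | voices=[84 66 70]
Op 6: note_on(83): all voices busy, STEAL voice 0 (pitch 84, oldest) -> assign | voices=[83 66 70]
Op 7: note_off(66): free voice 1 | voices=[83 - 70]
Op 8: note_on(89): voice 1 is free -> assigned | voices=[83 89 70]
Op 9: note_off(89): free voice 1 | voices=[83 - 70]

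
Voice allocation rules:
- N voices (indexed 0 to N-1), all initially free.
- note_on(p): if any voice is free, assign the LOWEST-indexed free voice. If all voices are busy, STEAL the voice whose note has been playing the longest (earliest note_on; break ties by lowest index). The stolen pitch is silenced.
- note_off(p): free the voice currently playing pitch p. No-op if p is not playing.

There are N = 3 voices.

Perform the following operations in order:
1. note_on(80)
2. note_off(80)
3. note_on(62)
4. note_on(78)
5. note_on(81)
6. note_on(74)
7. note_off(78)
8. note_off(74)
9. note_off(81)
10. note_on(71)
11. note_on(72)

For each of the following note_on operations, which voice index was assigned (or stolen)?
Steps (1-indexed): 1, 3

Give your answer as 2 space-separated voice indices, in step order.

Op 1: note_on(80): voice 0 is free -> assigned | voices=[80 - -]
Op 2: note_off(80): free voice 0 | voices=[- - -]
Op 3: note_on(62): voice 0 is free -> assigned | voices=[62 - -]
Op 4: note_on(78): voice 1 is free -> assigned | voices=[62 78 -]
Op 5: note_on(81): voice 2 is free -> assigned | voices=[62 78 81]
Op 6: note_on(74): all voices busy, STEAL voice 0 (pitch 62, oldest) -> assign | voices=[74 78 81]
Op 7: note_off(78): free voice 1 | voices=[74 - 81]
Op 8: note_off(74): free voice 0 | voices=[- - 81]
Op 9: note_off(81): free voice 2 | voices=[- - -]
Op 10: note_on(71): voice 0 is free -> assigned | voices=[71 - -]
Op 11: note_on(72): voice 1 is free -> assigned | voices=[71 72 -]

Answer: 0 0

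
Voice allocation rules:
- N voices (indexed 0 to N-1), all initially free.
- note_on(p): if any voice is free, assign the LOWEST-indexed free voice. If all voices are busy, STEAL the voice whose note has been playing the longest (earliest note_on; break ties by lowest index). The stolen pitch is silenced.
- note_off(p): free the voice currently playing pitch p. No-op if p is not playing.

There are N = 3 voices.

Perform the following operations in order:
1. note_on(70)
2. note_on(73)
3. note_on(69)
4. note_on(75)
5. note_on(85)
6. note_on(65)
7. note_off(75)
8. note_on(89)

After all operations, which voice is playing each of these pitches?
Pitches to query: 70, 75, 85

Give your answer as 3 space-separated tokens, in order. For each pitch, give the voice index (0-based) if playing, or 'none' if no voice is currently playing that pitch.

Answer: none none 1

Derivation:
Op 1: note_on(70): voice 0 is free -> assigned | voices=[70 - -]
Op 2: note_on(73): voice 1 is free -> assigned | voices=[70 73 -]
Op 3: note_on(69): voice 2 is free -> assigned | voices=[70 73 69]
Op 4: note_on(75): all voices busy, STEAL voice 0 (pitch 70, oldest) -> assign | voices=[75 73 69]
Op 5: note_on(85): all voices busy, STEAL voice 1 (pitch 73, oldest) -> assign | voices=[75 85 69]
Op 6: note_on(65): all voices busy, STEAL voice 2 (pitch 69, oldest) -> assign | voices=[75 85 65]
Op 7: note_off(75): free voice 0 | voices=[- 85 65]
Op 8: note_on(89): voice 0 is free -> assigned | voices=[89 85 65]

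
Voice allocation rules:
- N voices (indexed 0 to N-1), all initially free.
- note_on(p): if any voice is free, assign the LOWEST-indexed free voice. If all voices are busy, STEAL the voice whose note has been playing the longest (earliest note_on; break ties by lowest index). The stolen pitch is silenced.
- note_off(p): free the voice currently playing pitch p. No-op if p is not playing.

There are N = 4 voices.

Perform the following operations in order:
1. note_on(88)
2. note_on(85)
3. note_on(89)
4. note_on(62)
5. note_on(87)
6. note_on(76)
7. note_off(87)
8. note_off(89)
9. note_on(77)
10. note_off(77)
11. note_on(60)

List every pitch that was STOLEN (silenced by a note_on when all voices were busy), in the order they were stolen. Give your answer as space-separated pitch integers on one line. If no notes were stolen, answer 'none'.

Answer: 88 85

Derivation:
Op 1: note_on(88): voice 0 is free -> assigned | voices=[88 - - -]
Op 2: note_on(85): voice 1 is free -> assigned | voices=[88 85 - -]
Op 3: note_on(89): voice 2 is free -> assigned | voices=[88 85 89 -]
Op 4: note_on(62): voice 3 is free -> assigned | voices=[88 85 89 62]
Op 5: note_on(87): all voices busy, STEAL voice 0 (pitch 88, oldest) -> assign | voices=[87 85 89 62]
Op 6: note_on(76): all voices busy, STEAL voice 1 (pitch 85, oldest) -> assign | voices=[87 76 89 62]
Op 7: note_off(87): free voice 0 | voices=[- 76 89 62]
Op 8: note_off(89): free voice 2 | voices=[- 76 - 62]
Op 9: note_on(77): voice 0 is free -> assigned | voices=[77 76 - 62]
Op 10: note_off(77): free voice 0 | voices=[- 76 - 62]
Op 11: note_on(60): voice 0 is free -> assigned | voices=[60 76 - 62]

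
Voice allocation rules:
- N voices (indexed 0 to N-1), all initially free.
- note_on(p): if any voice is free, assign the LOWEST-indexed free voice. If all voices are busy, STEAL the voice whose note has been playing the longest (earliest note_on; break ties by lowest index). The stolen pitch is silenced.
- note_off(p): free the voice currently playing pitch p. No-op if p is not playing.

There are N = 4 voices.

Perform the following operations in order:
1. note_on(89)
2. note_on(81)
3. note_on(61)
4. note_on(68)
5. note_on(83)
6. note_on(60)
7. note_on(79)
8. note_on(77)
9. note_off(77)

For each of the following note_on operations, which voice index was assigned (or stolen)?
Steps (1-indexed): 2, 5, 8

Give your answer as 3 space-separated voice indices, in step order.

Op 1: note_on(89): voice 0 is free -> assigned | voices=[89 - - -]
Op 2: note_on(81): voice 1 is free -> assigned | voices=[89 81 - -]
Op 3: note_on(61): voice 2 is free -> assigned | voices=[89 81 61 -]
Op 4: note_on(68): voice 3 is free -> assigned | voices=[89 81 61 68]
Op 5: note_on(83): all voices busy, STEAL voice 0 (pitch 89, oldest) -> assign | voices=[83 81 61 68]
Op 6: note_on(60): all voices busy, STEAL voice 1 (pitch 81, oldest) -> assign | voices=[83 60 61 68]
Op 7: note_on(79): all voices busy, STEAL voice 2 (pitch 61, oldest) -> assign | voices=[83 60 79 68]
Op 8: note_on(77): all voices busy, STEAL voice 3 (pitch 68, oldest) -> assign | voices=[83 60 79 77]
Op 9: note_off(77): free voice 3 | voices=[83 60 79 -]

Answer: 1 0 3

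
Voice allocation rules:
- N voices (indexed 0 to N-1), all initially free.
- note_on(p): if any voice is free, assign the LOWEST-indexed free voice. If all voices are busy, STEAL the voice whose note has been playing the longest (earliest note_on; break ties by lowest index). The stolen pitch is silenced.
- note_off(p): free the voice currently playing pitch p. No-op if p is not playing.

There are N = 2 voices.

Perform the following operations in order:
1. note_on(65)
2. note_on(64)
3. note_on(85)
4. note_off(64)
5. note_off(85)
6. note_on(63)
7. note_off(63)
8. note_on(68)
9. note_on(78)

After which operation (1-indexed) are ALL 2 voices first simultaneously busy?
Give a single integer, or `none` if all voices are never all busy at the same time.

Answer: 2

Derivation:
Op 1: note_on(65): voice 0 is free -> assigned | voices=[65 -]
Op 2: note_on(64): voice 1 is free -> assigned | voices=[65 64]
Op 3: note_on(85): all voices busy, STEAL voice 0 (pitch 65, oldest) -> assign | voices=[85 64]
Op 4: note_off(64): free voice 1 | voices=[85 -]
Op 5: note_off(85): free voice 0 | voices=[- -]
Op 6: note_on(63): voice 0 is free -> assigned | voices=[63 -]
Op 7: note_off(63): free voice 0 | voices=[- -]
Op 8: note_on(68): voice 0 is free -> assigned | voices=[68 -]
Op 9: note_on(78): voice 1 is free -> assigned | voices=[68 78]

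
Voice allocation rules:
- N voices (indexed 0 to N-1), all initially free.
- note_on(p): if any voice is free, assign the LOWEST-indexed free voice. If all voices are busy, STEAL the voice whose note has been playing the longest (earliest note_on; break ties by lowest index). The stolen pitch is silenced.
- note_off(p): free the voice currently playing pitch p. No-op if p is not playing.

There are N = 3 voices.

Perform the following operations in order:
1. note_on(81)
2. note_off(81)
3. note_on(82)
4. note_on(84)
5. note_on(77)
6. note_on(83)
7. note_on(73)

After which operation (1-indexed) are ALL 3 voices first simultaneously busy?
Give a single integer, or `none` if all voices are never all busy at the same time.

Op 1: note_on(81): voice 0 is free -> assigned | voices=[81 - -]
Op 2: note_off(81): free voice 0 | voices=[- - -]
Op 3: note_on(82): voice 0 is free -> assigned | voices=[82 - -]
Op 4: note_on(84): voice 1 is free -> assigned | voices=[82 84 -]
Op 5: note_on(77): voice 2 is free -> assigned | voices=[82 84 77]
Op 6: note_on(83): all voices busy, STEAL voice 0 (pitch 82, oldest) -> assign | voices=[83 84 77]
Op 7: note_on(73): all voices busy, STEAL voice 1 (pitch 84, oldest) -> assign | voices=[83 73 77]

Answer: 5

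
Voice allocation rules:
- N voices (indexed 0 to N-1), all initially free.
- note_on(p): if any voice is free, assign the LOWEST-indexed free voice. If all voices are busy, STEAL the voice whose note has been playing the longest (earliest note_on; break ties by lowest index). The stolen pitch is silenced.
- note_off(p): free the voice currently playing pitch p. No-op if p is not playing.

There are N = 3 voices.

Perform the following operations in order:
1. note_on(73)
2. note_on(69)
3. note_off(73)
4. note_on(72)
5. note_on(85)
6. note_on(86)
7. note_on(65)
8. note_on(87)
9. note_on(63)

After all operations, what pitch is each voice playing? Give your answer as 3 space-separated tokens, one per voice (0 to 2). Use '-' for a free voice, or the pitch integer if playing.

Op 1: note_on(73): voice 0 is free -> assigned | voices=[73 - -]
Op 2: note_on(69): voice 1 is free -> assigned | voices=[73 69 -]
Op 3: note_off(73): free voice 0 | voices=[- 69 -]
Op 4: note_on(72): voice 0 is free -> assigned | voices=[72 69 -]
Op 5: note_on(85): voice 2 is free -> assigned | voices=[72 69 85]
Op 6: note_on(86): all voices busy, STEAL voice 1 (pitch 69, oldest) -> assign | voices=[72 86 85]
Op 7: note_on(65): all voices busy, STEAL voice 0 (pitch 72, oldest) -> assign | voices=[65 86 85]
Op 8: note_on(87): all voices busy, STEAL voice 2 (pitch 85, oldest) -> assign | voices=[65 86 87]
Op 9: note_on(63): all voices busy, STEAL voice 1 (pitch 86, oldest) -> assign | voices=[65 63 87]

Answer: 65 63 87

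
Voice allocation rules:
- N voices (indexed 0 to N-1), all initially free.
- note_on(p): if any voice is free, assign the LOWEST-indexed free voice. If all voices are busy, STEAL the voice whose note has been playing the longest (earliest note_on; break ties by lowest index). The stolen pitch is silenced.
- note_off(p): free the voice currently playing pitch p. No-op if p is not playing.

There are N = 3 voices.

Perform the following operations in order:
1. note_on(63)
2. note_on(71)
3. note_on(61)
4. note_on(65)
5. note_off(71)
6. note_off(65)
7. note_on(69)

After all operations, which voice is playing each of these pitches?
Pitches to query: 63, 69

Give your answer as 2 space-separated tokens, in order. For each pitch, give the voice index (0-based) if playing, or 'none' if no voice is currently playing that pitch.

Op 1: note_on(63): voice 0 is free -> assigned | voices=[63 - -]
Op 2: note_on(71): voice 1 is free -> assigned | voices=[63 71 -]
Op 3: note_on(61): voice 2 is free -> assigned | voices=[63 71 61]
Op 4: note_on(65): all voices busy, STEAL voice 0 (pitch 63, oldest) -> assign | voices=[65 71 61]
Op 5: note_off(71): free voice 1 | voices=[65 - 61]
Op 6: note_off(65): free voice 0 | voices=[- - 61]
Op 7: note_on(69): voice 0 is free -> assigned | voices=[69 - 61]

Answer: none 0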